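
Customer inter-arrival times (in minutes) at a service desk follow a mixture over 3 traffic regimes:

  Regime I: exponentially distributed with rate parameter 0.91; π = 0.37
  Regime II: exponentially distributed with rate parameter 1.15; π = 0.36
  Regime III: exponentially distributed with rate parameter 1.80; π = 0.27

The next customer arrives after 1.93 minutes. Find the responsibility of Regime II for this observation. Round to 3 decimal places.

P(component k | x) = w_k·f_k(x) / marginal(x), where marginal(x) = Σ_j w_j·f_j(x).
Component likelihoods at x = 1.93 minutes:
  L_I = 0.157141
  L_II = 0.124963
  L_III = 0.0557871
Unnormalised posteriors:
  w_I·L_I = 0.37 × 0.157141 = 0.0581422
  w_II·L_II = 0.36 × 0.124963 = 0.0449867
  w_III·L_III = 0.27 × 0.0557871 = 0.0150625
Normaliser: 0.0581422 + 0.0449867 + 0.0150625 = 0.118191
P(Regime II | the observation) = 0.0449867 / 0.118191 ≈ 0.381

0.381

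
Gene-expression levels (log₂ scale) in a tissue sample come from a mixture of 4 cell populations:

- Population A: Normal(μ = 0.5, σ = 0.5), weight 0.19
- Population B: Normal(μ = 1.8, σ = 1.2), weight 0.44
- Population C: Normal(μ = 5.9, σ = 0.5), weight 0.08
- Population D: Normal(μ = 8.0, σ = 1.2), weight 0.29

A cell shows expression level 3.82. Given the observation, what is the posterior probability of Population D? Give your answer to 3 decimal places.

0.006

Apply Bayes' rule: the posterior for each component is proportional to its prior times its likelihood at x.
Evaluate each component's likelihood at the observed value:
  p_A = (1/(0.5·√(2π)))·exp(−(3.82−0.5)²/(2·0.5²)) = 0.797885·exp(-22.04480) = 2.12816e-10
  p_B = (1/(1.2·√(2π)))·exp(−(3.82−1.8)²/(2·1.2²)) = 0.332452·exp(-1.41681) = 0.0806154
  p_C = (1/(0.5·√(2π)))·exp(−(3.82−5.9)²/(2·0.5²)) = 0.797885·exp(-8.65280) = 0.00013934
  p_D = (1/(1.2·√(2π)))·exp(−(3.82−8.0)²/(2·1.2²)) = 0.332452·exp(-6.06681) = 0.000770812
Unnormalised posteriors:
  π_A·p_A = 0.19 × 2.12816e-10 = 4.04351e-11
  π_B·p_B = 0.44 × 0.0806154 = 0.0354708
  π_C·p_C = 0.08 × 0.00013934 = 1.11472e-05
  π_D·p_D = 0.29 × 0.000770812 = 0.000223536
Sum: 4.04351e-11 + 0.0354708 + 1.11472e-05 + 0.000223536 = 0.0357055
Responsibility of Population D: 0.000223536 / 0.0357055 ≈ 0.006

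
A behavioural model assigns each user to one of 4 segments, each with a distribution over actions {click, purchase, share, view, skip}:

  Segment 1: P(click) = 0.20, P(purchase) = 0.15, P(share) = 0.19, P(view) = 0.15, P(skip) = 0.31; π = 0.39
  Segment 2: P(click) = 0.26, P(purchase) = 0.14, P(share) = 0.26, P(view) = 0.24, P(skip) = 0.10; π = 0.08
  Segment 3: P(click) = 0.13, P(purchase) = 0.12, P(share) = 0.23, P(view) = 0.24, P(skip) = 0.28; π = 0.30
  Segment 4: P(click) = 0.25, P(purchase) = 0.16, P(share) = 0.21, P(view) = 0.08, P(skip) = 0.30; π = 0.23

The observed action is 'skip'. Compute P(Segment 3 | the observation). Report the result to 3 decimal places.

Apply Bayes' rule: the posterior for each component is proportional to its prior times its likelihood at x.
Component likelihoods at x = 'skip':
  p_1 = P(skip | comp) = 0.31
  p_2 = P(skip | comp) = 0.10
  p_3 = P(skip | comp) = 0.28
  p_4 = P(skip | comp) = 0.30
Prior × likelihood for each component:
  π_1·p_1 = 0.39 × 0.31 = 0.1209
  π_2·p_2 = 0.08 × 0.1 = 0.008
  π_3·p_3 = 0.30 × 0.28 = 0.084
  π_4·p_4 = 0.23 × 0.3 = 0.069
Evidence: 0.1209 + 0.008 + 0.084 + 0.069 = 0.2819
So the posterior for Segment 3 is 0.084 / 0.2819 ≈ 0.298.

0.298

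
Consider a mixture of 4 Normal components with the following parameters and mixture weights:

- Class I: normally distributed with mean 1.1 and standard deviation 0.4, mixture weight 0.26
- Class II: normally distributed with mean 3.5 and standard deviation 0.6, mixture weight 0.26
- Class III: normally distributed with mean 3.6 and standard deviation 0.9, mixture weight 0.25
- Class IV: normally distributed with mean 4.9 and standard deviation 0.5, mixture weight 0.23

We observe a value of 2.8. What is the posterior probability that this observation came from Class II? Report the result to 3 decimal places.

0.540

The responsibility of component k is w_k f_k(x) divided by Σ_j w_j f_j(x).
Normal densities:
  p_I = (1/(0.4·√(2π)))·exp(−(2.8−1.1)²/(2·0.4²)) = 0.997356·exp(-9.03125) = 0.000119297
  p_II = (1/(0.6·√(2π)))·exp(−(2.8−3.5)²/(2·0.6²)) = 0.664904·exp(-0.68056) = 0.336664
  p_III = (1/(0.9·√(2π)))·exp(−(2.8−3.6)²/(2·0.9²)) = 0.443269·exp(-0.39506) = 0.298603
  p_IV = (1/(0.5·√(2π)))·exp(−(2.8−4.9)²/(2·0.5²)) = 0.797885·exp(-8.82000) = 0.000117886
Multiply by the mixture weights:
  w_I·p_I = 0.26 × 0.000119297 = 3.10171e-05
  w_II·p_II = 0.26 × 0.336664 = 0.0875328
  w_III·p_III = 0.25 × 0.298603 = 0.0746508
  w_IV·p_IV = 0.23 × 0.000117886 = 2.71138e-05
Marginal: 3.10171e-05 + 0.0875328 + 0.0746508 + 2.71138e-05 = 0.162242
So the posterior for Class II is 0.0875328 / 0.162242 ≈ 0.540.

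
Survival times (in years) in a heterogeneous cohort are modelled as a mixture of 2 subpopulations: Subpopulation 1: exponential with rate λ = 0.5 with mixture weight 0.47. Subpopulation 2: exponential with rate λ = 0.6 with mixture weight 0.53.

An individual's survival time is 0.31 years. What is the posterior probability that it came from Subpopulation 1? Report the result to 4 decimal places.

By Bayes' theorem, P(k | x) = π_k f_k(x) / Σ_j π_j f_j(x).
Evaluate each component's likelihood at the observed value:
  f_1 = 0.428208
  f_2 = 0.498164
Prior × likelihood for each component:
  π_1·f_1 = 0.47 × 0.428208 = 0.201258
  π_2·f_2 = 0.53 × 0.498164 = 0.264027
Marginal: 0.201258 + 0.264027 = 0.465285
P(Subpopulation 1 | 0.31 years) = 0.201258 / 0.465285 ≈ 0.4325

0.4325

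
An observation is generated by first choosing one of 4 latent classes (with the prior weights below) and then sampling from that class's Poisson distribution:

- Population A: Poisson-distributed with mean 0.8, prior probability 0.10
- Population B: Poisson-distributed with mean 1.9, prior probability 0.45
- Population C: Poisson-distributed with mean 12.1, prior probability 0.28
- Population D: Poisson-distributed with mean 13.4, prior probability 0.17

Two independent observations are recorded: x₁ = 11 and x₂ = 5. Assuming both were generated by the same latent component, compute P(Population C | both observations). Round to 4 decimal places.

By Bayes' theorem, P(k | x) = π_k f_k(x) / Σ_j π_j f_j(x).
Since both observations come from the same component, the likelihood for component k is f_k(x₁)·f_k(x₂).
  L_A = [9.66938e-10] × [0.00122697] = 1.1864e-12
  L_B = [4.3649e-06] × [0.0308622] = 1.34711e-07
  L_C = [0.113376] × [0.0120166] = 0.00136239
  L_D = [0.0949404] × [0.00545502] = 0.000517902
Weight by the priors:
  π_A·L_A = 0.10 × 1.1864e-12 = 1.1864e-13
  π_B·L_B = 0.45 × 1.34711e-07 = 6.06197e-08
  π_C·L_C = 0.28 × 0.00136239 = 0.00038147
  π_D·L_D = 0.17 × 0.000517902 = 8.80434e-05
Normaliser: 1.1864e-13 + 6.06197e-08 + 0.00038147 + 8.80434e-05 = 0.000469574
Responsibility of Population C: 0.00038147 / 0.000469574 ≈ 0.8124

0.8124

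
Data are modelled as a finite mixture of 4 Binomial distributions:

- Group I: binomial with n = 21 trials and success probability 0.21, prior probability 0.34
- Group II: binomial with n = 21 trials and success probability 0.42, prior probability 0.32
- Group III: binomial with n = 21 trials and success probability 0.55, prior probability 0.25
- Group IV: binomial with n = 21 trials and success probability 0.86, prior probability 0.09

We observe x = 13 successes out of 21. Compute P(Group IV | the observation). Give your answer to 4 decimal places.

Posterior ∝ prior × likelihood, so P(k | x) ∝ P(Z=k) f_k(x); normalise over all components.
Component likelihoods at x = 13 successes out of 21:
  L_I = 4.76882e-05
  L_II = 0.0329767
  L_III = 0.144198
  L_IV = 0.00422715
Multiply by the mixture weights:
  P(Z=I)·L_I = 0.34 × 4.76882e-05 = 1.6214e-05
  P(Z=II)·L_II = 0.32 × 0.0329767 = 0.0105526
  P(Z=III)·L_III = 0.25 × 0.144198 = 0.0360494
  P(Z=IV)·L_IV = 0.09 × 0.00422715 = 0.000380443
Sum: 1.6214e-05 + 0.0105526 + 0.0360494 + 0.000380443 = 0.0469986
P(Group IV | the observation) = 0.000380443 / 0.0469986 ≈ 0.0081

0.0081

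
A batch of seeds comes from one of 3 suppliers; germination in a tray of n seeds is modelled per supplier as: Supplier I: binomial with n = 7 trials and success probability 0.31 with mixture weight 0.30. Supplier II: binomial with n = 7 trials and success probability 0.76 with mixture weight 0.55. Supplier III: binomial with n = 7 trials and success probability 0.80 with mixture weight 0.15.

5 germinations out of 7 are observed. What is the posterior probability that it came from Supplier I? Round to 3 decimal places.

Apply Bayes' rule: the posterior for each component is proportional to its prior times its likelihood at x.
Binomial probabilities:
  f_I = C(7,5)·0.31^5·0.69^2 = 21·0.00286292·0.4761 = 0.0286237
  f_II = C(7,5)·0.76^5·0.24^2 = 21·0.253553·0.0576 = 0.306697
  f_III = C(7,5)·0.80^5·0.20^2 = 21·0.32768·0.04 = 0.275251
Prior × likelihood for each component:
  π_I·f_I = 0.30 × 0.0286237 = 0.00858711
  π_II·f_II = 0.55 × 0.306697 = 0.168683
  π_III·f_III = 0.15 × 0.275251 = 0.0412877
Denominator: 0.00858711 + 0.168683 + 0.0412877 = 0.218558
P(Supplier I | the observation) = 0.00858711 / 0.218558 ≈ 0.039

0.039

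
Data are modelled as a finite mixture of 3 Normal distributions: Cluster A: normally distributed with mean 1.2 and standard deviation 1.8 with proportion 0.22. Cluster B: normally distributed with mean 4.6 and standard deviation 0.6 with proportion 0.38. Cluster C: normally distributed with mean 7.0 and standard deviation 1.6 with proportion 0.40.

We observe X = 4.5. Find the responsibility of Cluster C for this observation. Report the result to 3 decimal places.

Apply Bayes' rule: the posterior for each component is proportional to its prior times its likelihood at x.
Component likelihoods at x = 4.5:
  p_A = 0.041284
  p_B = 0.655733
  p_C = 0.0735606
Weight by the priors:
  P(Z=A)·p_A = 0.22 × 0.041284 = 0.00908248
  P(Z=B)·p_B = 0.38 × 0.655733 = 0.249178
  P(Z=C)·p_C = 0.40 × 0.0735606 = 0.0294243
Evidence: 0.00908248 + 0.249178 + 0.0294243 = 0.287685
So the posterior for Cluster C is 0.0294243 / 0.287685 ≈ 0.102.

0.102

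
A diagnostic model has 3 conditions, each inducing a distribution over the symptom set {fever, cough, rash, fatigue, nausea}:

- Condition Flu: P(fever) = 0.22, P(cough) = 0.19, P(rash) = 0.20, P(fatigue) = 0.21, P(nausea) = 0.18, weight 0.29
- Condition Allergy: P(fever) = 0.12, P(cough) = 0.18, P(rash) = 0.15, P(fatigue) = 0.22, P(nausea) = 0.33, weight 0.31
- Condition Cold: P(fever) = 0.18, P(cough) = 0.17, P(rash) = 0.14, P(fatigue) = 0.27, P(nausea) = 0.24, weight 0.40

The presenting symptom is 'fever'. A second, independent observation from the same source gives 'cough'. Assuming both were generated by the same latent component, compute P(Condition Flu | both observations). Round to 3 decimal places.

By Bayes' theorem, P(k | x) = P(Z=k) f_k(x) / Σ_j P(Z=j) f_j(x).
Since both observations come from the same component, the likelihood for component k is f_k(x₁)·f_k(x₂).
  p_Flu = [P(fever | comp) = 0.22] × [0.19] = 0.0418
  p_Allergy = [P(fever | comp) = 0.12] × [0.18] = 0.0216
  p_Cold = [P(fever | comp) = 0.18] × [0.17] = 0.0306
Prior × likelihood for each component:
  P(Z=Flu)·p_Flu = 0.29 × 0.0418 = 0.012122
  P(Z=Allergy)·p_Allergy = 0.31 × 0.0216 = 0.006696
  P(Z=Cold)·p_Cold = 0.40 × 0.0306 = 0.01224
Normaliser: 0.012122 + 0.006696 + 0.01224 = 0.031058
So the posterior for Condition Flu is 0.012122 / 0.031058 ≈ 0.390.

0.390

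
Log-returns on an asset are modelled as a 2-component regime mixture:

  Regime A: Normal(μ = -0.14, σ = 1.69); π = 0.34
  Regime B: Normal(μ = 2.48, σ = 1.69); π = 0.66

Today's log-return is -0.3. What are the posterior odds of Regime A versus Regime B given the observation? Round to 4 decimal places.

1.9841

Posterior odds = (π_i f_i(x)) / (π_j f_j(x)); the normalising sum cancels.
Normal densities:
  p_A = (1/(1.69·√(2π)))·exp(−(-0.3−-0.14)²/(2·1.69²)) = 0.236061·exp(-0.00448) = 0.235005
  p_B = (1/(1.69·√(2π)))·exp(−(-0.3−2.48)²/(2·1.69²)) = 0.236061·exp(-1.35296) = 0.0610153
Odds = (0.34/0.66) × (0.235005/0.0610153) = 0.515152 × 3.85158 ≈ 1.9841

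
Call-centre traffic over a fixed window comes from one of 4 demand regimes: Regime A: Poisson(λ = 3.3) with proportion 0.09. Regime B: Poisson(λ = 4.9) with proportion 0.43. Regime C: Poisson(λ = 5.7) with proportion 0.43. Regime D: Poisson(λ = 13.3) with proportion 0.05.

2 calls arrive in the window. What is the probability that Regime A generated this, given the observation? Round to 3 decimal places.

0.226

P(component k | x) = P(Z=k)·f_k(x) / marginal(x), where marginal(x) = Σ_j P(Z=j)·f_j(x).
Poisson probabilities:
  p_A = e^(−3.3)·3.3^2/2! = 0.200829
  p_B = e^(−4.9)·4.9^2/2! = 0.0893962
  p_C = e^(−5.7)·5.7^2/2! = 0.0543552
  p_D = e^(−13.3)·13.3^2/2! = 0.000148101
Multiply by the mixture weights:
  P(Z=A)·p_A = 0.09 × 0.200829 = 0.0180746
  P(Z=B)·p_B = 0.43 × 0.0893962 = 0.0384404
  P(Z=C)·p_C = 0.43 × 0.0543552 = 0.0233727
  P(Z=D)·p_D = 0.05 × 0.000148101 = 7.40503e-06
Denominator: 0.0180746 + 0.0384404 + 0.0233727 + 7.40503e-06 = 0.0798951
P(Regime A | 2 calls) ≈ 0.226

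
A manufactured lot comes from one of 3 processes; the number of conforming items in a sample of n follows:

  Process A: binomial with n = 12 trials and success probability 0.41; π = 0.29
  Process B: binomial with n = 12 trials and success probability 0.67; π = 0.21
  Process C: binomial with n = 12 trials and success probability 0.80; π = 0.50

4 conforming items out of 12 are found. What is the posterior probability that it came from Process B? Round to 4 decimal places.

P(component k | x) = π_k·f_k(x) / marginal(x), where marginal(x) = Σ_j π_j·f_j(x).
Binomial probabilities:
  f_A = C(12,4)·0.41^4·0.59^8 = 495·0.0282576·0.014683 = 0.205379
  f_B = C(12,4)·0.67^4·0.33^8 = 495·0.201511·0.000140641 = 0.0140287
  f_C = C(12,4)·0.80^4·0.20^8 = 495·0.4096·2.56e-06 = 0.000519045
Multiply by the mixture weights:
  π_A·f_A = 0.29 × 0.205379 = 0.05956
  π_B·f_B = 0.21 × 0.0140287 = 0.00294602
  π_C·f_C = 0.50 × 0.000519045 = 0.000259523
Evidence: 0.05956 + 0.00294602 + 0.000259523 = 0.0627655
P(Process B | data) ≈ 0.0469

0.0469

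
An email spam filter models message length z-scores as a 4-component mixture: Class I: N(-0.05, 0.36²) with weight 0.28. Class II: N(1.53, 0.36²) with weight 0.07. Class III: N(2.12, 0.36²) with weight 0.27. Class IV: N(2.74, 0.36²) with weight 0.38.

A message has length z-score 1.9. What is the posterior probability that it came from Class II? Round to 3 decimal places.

0.142

The responsibility of component k is π_k f_k(x) divided by Σ_j π_j f_j(x).
Component likelihoods at x = 1.9:
  f_I = 4.71463e-07
  f_II = 0.653475
  f_III = 0.919417
  f_IV = 0.0728386
Weight by the priors:
  π_I·f_I = 0.28 × 4.71463e-07 = 1.3201e-07
  π_II·f_II = 0.07 × 0.653475 = 0.0457433
  π_III·f_III = 0.27 × 0.919417 = 0.248243
  π_IV·f_IV = 0.38 × 0.0728386 = 0.0276787
Evidence: 1.3201e-07 + 0.0457433 + 0.248243 + 0.0276787 = 0.321665
Responsibility of Class II: 0.0457433 / 0.321665 ≈ 0.142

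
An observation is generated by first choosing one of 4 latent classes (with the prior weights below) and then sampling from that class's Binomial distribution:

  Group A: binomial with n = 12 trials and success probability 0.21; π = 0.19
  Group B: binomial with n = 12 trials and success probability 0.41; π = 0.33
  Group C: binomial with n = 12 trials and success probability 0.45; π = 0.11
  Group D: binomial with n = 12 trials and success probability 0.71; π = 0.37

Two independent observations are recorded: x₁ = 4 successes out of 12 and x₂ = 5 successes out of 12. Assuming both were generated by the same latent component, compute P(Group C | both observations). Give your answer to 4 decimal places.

0.1942

P(component k | x) = w_k·f_k(x) / marginal(x), where marginal(x) = Σ_j w_j·f_j(x).
Since both observations come from the same component, the likelihood for component k is f_k(x₁)·f_k(x₂).
  f_A = [C(12,4)·0.21^4·0.79^8 = 495·0.00194481·0.151711 = 0.146049] × [0.0621171] = 0.00907215
  f_B = [C(12,4)·0.41^4·0.59^8 = 495·0.0282576·0.014683 = 0.205379] × [0.228354] = 0.0468992
  f_C = [C(12,4)·0.45^4·0.55^8 = 495·0.0410063·0.00837339 = 0.169964] × [0.222498] = 0.0378167
  f_D = [C(12,4)·0.71^4·0.29^8 = 495·0.254117·5.00246e-05 = 0.00629249] × [0.0246492] = 0.000155105
Weight by the priors:
  w_A·f_A = 0.19 × 0.00907215 = 0.00172371
  w_B·f_B = 0.33 × 0.0468992 = 0.0154767
  w_C·f_C = 0.11 × 0.0378167 = 0.00415983
  w_D·f_D = 0.37 × 0.000155105 = 5.73888e-05
Marginal: 0.00172371 + 0.0154767 + 0.00415983 + 5.73888e-05 = 0.0214177
So the posterior for Group C is 0.00415983 / 0.0214177 ≈ 0.1942.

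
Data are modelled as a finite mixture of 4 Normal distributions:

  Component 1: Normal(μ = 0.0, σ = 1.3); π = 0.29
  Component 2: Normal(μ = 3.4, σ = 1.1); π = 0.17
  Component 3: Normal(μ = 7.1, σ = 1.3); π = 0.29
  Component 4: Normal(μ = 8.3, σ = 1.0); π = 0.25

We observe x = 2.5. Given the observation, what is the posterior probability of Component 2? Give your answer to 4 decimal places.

0.7568

By Bayes' theorem, P(k | x) = π_k f_k(x) / Σ_j π_j f_j(x).
Component likelihoods at x = 2.5:
  p_1 = (1/(1.3·√(2π)))·exp(−(2.5−0.0)²/(2·1.3²)) = 0.306879·exp(-1.84911) = 0.0482956
  p_2 = (1/(1.1·√(2π)))·exp(−(2.5−3.4)²/(2·1.1²)) = 0.362675·exp(-0.33471) = 0.25951
  p_3 = (1/(1.3·√(2π)))·exp(−(2.5−7.1)²/(2·1.3²)) = 0.306879·exp(-6.26036) = 0.000586312
  p_4 = (1/(1.0·√(2π)))·exp(−(2.5−8.3)²/(2·1.0²)) = 0.398942·exp(-16.82000) = 1.97732e-08
Prior × likelihood for each component:
  π_1·p_1 = 0.29 × 0.0482956 = 0.0140057
  π_2·p_2 = 0.17 × 0.25951 = 0.0441167
  π_3·p_3 = 0.29 × 0.000586312 = 0.000170031
  π_4·p_4 = 0.25 × 1.97732e-08 = 4.9433e-09
Evidence: 0.0140057 + 0.0441167 + 0.000170031 + 4.9433e-09 = 0.0582925
P(Component 2 | x) ≈ 0.7568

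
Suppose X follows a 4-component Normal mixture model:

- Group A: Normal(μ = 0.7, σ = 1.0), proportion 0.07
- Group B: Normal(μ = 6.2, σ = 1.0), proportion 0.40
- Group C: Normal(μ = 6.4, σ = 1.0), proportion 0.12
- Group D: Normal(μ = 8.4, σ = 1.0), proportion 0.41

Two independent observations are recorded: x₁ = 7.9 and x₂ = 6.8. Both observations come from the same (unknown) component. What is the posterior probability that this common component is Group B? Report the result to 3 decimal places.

0.366

P(component k | x) = w_k·f_k(x) / marginal(x), where marginal(x) = Σ_j w_j·f_j(x).
Since both observations come from the same component, the likelihood for component k is f_k(x₁)·f_k(x₂).
  f_A = [2.20799e-12] × [3.31788e-09] = 7.32586e-21
  f_B = [0.0940491] × [0.333225] = 0.0313395
  f_C = [0.129518] × [0.36827] = 0.0476975
  f_D = [0.352065] × [0.110921] = 0.0390514
Unnormalised posteriors:
  w_A·f_A = 0.07 × 7.32586e-21 = 5.1281e-22
  w_B·f_B = 0.40 × 0.0313395 = 0.0125358
  w_C·f_C = 0.12 × 0.0476975 = 0.0057237
  w_D·f_D = 0.41 × 0.0390514 = 0.0160111
Marginal: 5.1281e-22 + 0.0125358 + 0.0057237 + 0.0160111 = 0.0342705
So the posterior for Group B is 0.0125358 / 0.0342705 ≈ 0.366.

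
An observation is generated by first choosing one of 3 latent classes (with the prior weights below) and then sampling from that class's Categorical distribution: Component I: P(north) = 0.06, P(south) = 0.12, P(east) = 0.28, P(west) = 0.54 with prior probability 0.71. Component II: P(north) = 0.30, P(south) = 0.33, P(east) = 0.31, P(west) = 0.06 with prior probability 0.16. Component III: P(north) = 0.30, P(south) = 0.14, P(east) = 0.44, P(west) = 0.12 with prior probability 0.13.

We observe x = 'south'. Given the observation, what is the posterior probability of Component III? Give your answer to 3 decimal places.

Apply Bayes' rule: the posterior for each component is proportional to its prior times its likelihood at x.
Component likelihoods at x = 'south':
  L_I = P(south | comp) = 0.12
  L_II = P(south | comp) = 0.33
  L_III = P(south | comp) = 0.14
Weight by the priors:
  π_I·L_I = 0.71 × 0.12 = 0.0852
  π_II·L_II = 0.16 × 0.33 = 0.0528
  π_III·L_III = 0.13 × 0.14 = 0.0182
Marginal: 0.0852 + 0.0528 + 0.0182 = 0.1562
P(Component III | data) = 0.0182 / 0.1562 ≈ 0.117

0.117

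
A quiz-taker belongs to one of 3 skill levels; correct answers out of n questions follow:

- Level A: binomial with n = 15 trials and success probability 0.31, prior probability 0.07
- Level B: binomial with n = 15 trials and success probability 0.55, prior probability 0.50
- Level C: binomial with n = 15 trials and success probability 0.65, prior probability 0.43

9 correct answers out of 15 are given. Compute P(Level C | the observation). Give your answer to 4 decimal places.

0.4587

By Bayes' theorem, P(k | x) = π_k f_k(x) / Σ_j π_j f_j(x).
Component likelihoods at x = 9 correct answers out of 15:
  f_A = 0.0142808
  f_B = 0.191401
  f_C = 0.19056
Unnormalised posteriors:
  π_A·f_A = 0.07 × 0.0142808 = 0.000999659
  π_B·f_B = 0.50 × 0.191401 = 0.0957003
  π_C·f_C = 0.43 × 0.19056 = 0.081941
Sum: 0.000999659 + 0.0957003 + 0.081941 = 0.178641
P(Level C | x) ≈ 0.4587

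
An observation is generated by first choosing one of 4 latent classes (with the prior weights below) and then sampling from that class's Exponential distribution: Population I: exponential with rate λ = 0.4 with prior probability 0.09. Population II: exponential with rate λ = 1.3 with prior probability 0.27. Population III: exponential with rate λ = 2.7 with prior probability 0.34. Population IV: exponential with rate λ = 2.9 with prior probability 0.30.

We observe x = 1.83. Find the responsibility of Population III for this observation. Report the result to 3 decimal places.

The responsibility of component k is P(Z=k) f_k(x) divided by Σ_j P(Z=j) f_j(x).
Component likelihoods at x = 1.83:
  p_I = 0.192378
  p_II = 0.120436
  p_III = 0.0192981
  p_IV = 0.0143746
Multiply by the mixture weights:
  P(Z=I)·p_I = 0.09 × 0.192378 = 0.0173141
  P(Z=II)·p_II = 0.27 × 0.120436 = 0.0325178
  P(Z=III)·p_III = 0.34 × 0.0192981 = 0.00656136
  P(Z=IV)·p_IV = 0.30 × 0.0143746 = 0.00431239
Normaliser: 0.0173141 + 0.0325178 + 0.00656136 + 0.00431239 = 0.0607056
Responsibility of Population III: 0.00656136 / 0.0607056 ≈ 0.108

0.108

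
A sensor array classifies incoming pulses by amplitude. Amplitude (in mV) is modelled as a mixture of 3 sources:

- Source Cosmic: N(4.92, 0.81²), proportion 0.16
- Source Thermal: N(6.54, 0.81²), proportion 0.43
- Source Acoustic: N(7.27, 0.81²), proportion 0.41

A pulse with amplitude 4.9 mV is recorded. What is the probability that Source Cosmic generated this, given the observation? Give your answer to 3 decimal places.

0.724

P(component k | x) = π_k·f_k(x) / marginal(x), where marginal(x) = Σ_j π_j·f_j(x).
Component likelihoods at x = 4.9 mV:
  f_Cosmic = 0.492371
  f_Thermal = 0.0634245
  f_Acoustic = 0.00681425
Unnormalised posteriors:
  π_Cosmic·f_Cosmic = 0.16 × 0.492371 = 0.0787794
  π_Thermal·f_Thermal = 0.43 × 0.0634245 = 0.0272725
  π_Acoustic·f_Acoustic = 0.41 × 0.00681425 = 0.00279384
Sum: 0.0787794 + 0.0272725 + 0.00279384 = 0.108846
P(Source Cosmic | data) = 0.0787794 / 0.108846 ≈ 0.724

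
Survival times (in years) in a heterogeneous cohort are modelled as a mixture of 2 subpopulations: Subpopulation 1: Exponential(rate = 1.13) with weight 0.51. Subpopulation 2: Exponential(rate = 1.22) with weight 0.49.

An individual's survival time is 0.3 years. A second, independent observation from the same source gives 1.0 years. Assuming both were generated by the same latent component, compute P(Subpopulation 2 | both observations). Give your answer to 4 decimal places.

0.4991

P(component k | x) = π_k·f_k(x) / marginal(x), where marginal(x) = Σ_j π_j·f_j(x).
Since both observations come from the same component, the likelihood for component k is f_k(x₁)·f_k(x₂).
  L_1 = [1.13·e^(−1.13·0.3) = 1.13·e^(−0.3390) = 0.805105] × [0.365028] = 0.293886
  L_2 = [1.22·e^(−1.22·0.3) = 1.22·e^(−0.3660) = 0.846073] × [0.360181] = 0.304739
Weight by the priors:
  π_1·L_1 = 0.51 × 0.293886 = 0.149882
  π_2·L_2 = 0.49 × 0.304739 = 0.149322
Marginal: 0.149882 + 0.149322 = 0.299204
P(Subpopulation 2 | x₁, x₂) ≈ 0.4991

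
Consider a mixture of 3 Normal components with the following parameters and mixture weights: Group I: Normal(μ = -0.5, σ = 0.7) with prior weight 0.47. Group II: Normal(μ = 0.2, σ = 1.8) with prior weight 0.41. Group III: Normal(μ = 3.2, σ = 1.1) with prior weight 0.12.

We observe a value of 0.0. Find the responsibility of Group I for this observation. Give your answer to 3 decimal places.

0.695

The responsibility of component k is w_k f_k(x) divided by Σ_j w_j f_j(x).
Normal densities:
  f_I = 0.441593
  f_II = 0.220271
  f_III = 0.00527038
Weight by the priors:
  w_I·f_I = 0.47 × 0.441593 = 0.207549
  w_II·f_II = 0.41 × 0.220271 = 0.090311
  w_III·f_III = 0.12 × 0.00527038 = 0.000632445
Denominator: 0.207549 + 0.090311 + 0.000632445 = 0.298492
P(Group I | 0.0) = 0.207549 / 0.298492 ≈ 0.695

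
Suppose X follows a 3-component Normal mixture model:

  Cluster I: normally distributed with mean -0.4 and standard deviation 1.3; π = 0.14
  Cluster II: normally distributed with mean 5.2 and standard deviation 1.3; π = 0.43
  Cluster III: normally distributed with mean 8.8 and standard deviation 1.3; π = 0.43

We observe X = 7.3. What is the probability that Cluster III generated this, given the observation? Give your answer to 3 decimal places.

By Bayes' theorem, P(k | x) = w_k f_k(x) / Σ_j w_j f_j(x).
Component likelihoods at x = 7.3:
  f_I = 7.39307e-09
  f_II = 0.0832392
  f_III = 0.157712
Multiply by the mixture weights:
  w_I·f_I = 0.14 × 7.39307e-09 = 1.03503e-09
  w_II·f_II = 0.43 × 0.0832392 = 0.0357929
  w_III·f_III = 0.43 × 0.157712 = 0.0678163
Sum: 1.03503e-09 + 0.0357929 + 0.0678163 = 0.103609
P(Cluster III | data) ≈ 0.655

0.655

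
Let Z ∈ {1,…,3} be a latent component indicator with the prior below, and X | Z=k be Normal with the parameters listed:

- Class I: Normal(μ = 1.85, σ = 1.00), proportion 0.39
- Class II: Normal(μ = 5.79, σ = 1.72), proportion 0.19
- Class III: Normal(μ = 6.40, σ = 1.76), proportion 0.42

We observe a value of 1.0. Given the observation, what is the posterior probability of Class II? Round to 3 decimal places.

Posterior ∝ prior × likelihood, so P(k | x) ∝ π_k f_k(x); normalise over all components.
Evaluate each component's likelihood at the observed value:
  f_I = (1/(1.00·√(2π)))·exp(−(1.0−1.85)²/(2·1.00²)) = 0.398942·exp(-0.36125) = 0.277985
  f_II = (1/(1.72·√(2π)))·exp(−(1.0−5.79)²/(2·1.72²)) = 0.231943·exp(-3.87779) = 0.00480042
  f_III = (1/(1.76·√(2π)))·exp(−(1.0−6.40)²/(2·1.76²)) = 0.226672·exp(-4.70687) = 0.00204753
Multiply by the mixture weights:
  π_I·f_I = 0.39 × 0.277985 = 0.108414
  π_II·f_II = 0.19 × 0.00480042 = 0.00091208
  π_III·f_III = 0.42 × 0.00204753 = 0.000859962
Sum: 0.108414 + 0.00091208 + 0.000859962 = 0.110186
P(Class II | x) = 0.00091208 / 0.110186 ≈ 0.008

0.008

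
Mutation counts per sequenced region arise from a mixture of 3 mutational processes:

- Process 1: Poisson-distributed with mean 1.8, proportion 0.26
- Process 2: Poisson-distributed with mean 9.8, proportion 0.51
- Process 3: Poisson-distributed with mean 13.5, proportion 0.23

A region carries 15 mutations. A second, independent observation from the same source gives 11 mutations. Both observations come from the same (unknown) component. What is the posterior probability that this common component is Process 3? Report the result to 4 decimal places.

Apply Bayes' rule: the posterior for each component is proportional to its prior times its likelihood at x.
Since both observations come from the same component, the likelihood for component k is f_k(x₁)·f_k(x₂).
  p_1 = [8.52821e-10] × [2.66141e-06] = 2.26971e-15
  p_2 = [0.0313188] × [0.111236] = 0.00348378
  p_3 = [0.0945217] × [0.0932267] = 0.00881194
Weight by the priors:
  π_1·p_1 = 0.26 × 2.26971e-15 = 5.90124e-16
  π_2·p_2 = 0.51 × 0.00348378 = 0.00177673
  π_3·p_3 = 0.23 × 0.00881194 = 0.00202675
Marginal: 5.90124e-16 + 0.00177673 + 0.00202675 = 0.00380347
Responsibility of Process 3: 0.00202675 / 0.00380347 ≈ 0.5329

0.5329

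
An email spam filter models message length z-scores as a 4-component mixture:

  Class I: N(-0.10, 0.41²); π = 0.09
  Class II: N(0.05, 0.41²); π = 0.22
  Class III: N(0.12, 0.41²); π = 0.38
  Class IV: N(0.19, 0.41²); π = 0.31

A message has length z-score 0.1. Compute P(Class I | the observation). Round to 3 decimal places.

0.081

The responsibility of component k is P(Z=k) f_k(x) divided by Σ_j P(Z=j) f_j(x).
Normal densities:
  L_I = (1/(0.41·√(2π)))·exp(−(0.1−-0.10)²/(2·0.41²)) = 0.973030·exp(-0.11898) = 0.863884
  L_II = (1/(0.41·√(2π)))·exp(−(0.1−0.05)²/(2·0.41²)) = 0.973030·exp(-0.00744) = 0.965821
  L_III = (1/(0.41·√(2π)))·exp(−(0.1−0.12)²/(2·0.41²)) = 0.973030·exp(-0.00119) = 0.971873
  L_IV = (1/(0.41·√(2π)))·exp(−(0.1−0.19)²/(2·0.41²)) = 0.973030·exp(-0.02409) = 0.949867
Multiply by the mixture weights:
  P(Z=I)·L_I = 0.09 × 0.863884 = 0.0777495
  P(Z=II)·L_II = 0.22 × 0.965821 = 0.212481
  P(Z=III)·L_III = 0.38 × 0.971873 = 0.369312
  P(Z=IV)·L_IV = 0.31 × 0.949867 = 0.294459
Normaliser: 0.0777495 + 0.212481 + 0.369312 + 0.294459 = 0.954001
So the posterior for Class I is 0.0777495 / 0.954001 ≈ 0.081.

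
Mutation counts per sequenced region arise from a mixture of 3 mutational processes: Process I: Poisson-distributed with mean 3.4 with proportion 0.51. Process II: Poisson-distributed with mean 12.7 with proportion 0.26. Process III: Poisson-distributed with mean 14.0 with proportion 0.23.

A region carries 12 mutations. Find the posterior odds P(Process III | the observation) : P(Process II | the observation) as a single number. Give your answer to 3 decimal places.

Since P(k|x) ∝ w_k f_k(x), the posterior odds are w_i f_i(x) / (w_j f_j(x)).
Evaluate each component's likelihood at the observed value:
  L_I = e^(−3.4)·3.4^12/12! = 0.000166268
  L_II = e^(−12.7)·12.7^12/12! = 0.112142
  L_III = e^(−14.0)·14.0^12/12! = 0.0984185
Odds = (0.23/0.26) × (0.0984185/0.112142) = 0.884615 × 0.877625 ≈ 0.776

0.776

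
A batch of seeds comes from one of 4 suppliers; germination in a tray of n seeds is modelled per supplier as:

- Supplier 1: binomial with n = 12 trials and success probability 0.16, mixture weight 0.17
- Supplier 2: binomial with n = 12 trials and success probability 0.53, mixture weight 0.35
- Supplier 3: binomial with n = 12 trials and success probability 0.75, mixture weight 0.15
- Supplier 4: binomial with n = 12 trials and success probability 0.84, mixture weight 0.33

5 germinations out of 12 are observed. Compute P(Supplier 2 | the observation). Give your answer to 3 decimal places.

0.905

Posterior ∝ prior × likelihood, so P(k | x) ∝ π_k f_k(x); normalise over all components.
Evaluate each component's likelihood at the observed value:
  L_1 = 0.0245064
  L_2 = 0.167799
  L_3 = 0.0114713
  L_4 = 0.000889122
Multiply by the mixture weights:
  π_1·L_1 = 0.17 × 0.0245064 = 0.00416609
  π_2·L_2 = 0.35 × 0.167799 = 0.0587297
  π_3·L_3 = 0.15 × 0.0114713 = 0.00172069
  π_4·L_4 = 0.33 × 0.000889122 = 0.00029341
Marginal: 0.00416609 + 0.0587297 + 0.00172069 + 0.00029341 = 0.0649099
So the posterior for Supplier 2 is 0.0587297 / 0.0649099 ≈ 0.905.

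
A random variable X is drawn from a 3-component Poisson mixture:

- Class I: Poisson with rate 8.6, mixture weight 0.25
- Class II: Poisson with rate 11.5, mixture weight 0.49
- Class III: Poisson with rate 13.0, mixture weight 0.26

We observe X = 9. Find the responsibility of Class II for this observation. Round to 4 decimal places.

Apply Bayes' rule: the posterior for each component is proportional to its prior times its likelihood at x.
Poisson probabilities:
  L_I = 0.130554
  L_II = 0.0982044
  L_III = 0.066054
Weight by the priors:
  w_I·L_I = 0.25 × 0.130554 = 0.0326385
  w_II·L_II = 0.49 × 0.0982044 = 0.0481202
  w_III·L_III = 0.26 × 0.066054 = 0.017174
Sum: 0.0326385 + 0.0481202 + 0.017174 = 0.0979327
Responsibility of Class II: 0.0481202 / 0.0979327 ≈ 0.4914

0.4914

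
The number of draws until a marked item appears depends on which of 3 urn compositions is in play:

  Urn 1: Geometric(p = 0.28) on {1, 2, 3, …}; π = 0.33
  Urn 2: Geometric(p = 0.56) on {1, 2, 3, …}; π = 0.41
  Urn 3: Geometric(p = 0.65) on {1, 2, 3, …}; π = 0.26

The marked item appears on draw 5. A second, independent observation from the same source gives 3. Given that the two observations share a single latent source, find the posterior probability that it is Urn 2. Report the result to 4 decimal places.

0.1969

The responsibility of component k is w_k f_k(x) divided by Σ_j w_j f_j(x).
Since both observations come from the same component, the likelihood for component k is f_k(x₁)·f_k(x₂).
  f_1 = [0.0752468] × [0.145152] = 0.0109222
  f_2 = [0.0209893] × [0.108416] = 0.00227558
  f_3 = [0.00975406] × [0.079625] = 0.000776667
Weight by the priors:
  w_1·f_1 = 0.33 × 0.0109222 = 0.00360433
  w_2·f_2 = 0.41 × 0.00227558 = 0.000932988
  w_3·f_3 = 0.26 × 0.000776667 = 0.000201933
Normaliser: 0.00360433 + 0.000932988 + 0.000201933 = 0.00473925
P(Urn 2 | x) ≈ 0.1969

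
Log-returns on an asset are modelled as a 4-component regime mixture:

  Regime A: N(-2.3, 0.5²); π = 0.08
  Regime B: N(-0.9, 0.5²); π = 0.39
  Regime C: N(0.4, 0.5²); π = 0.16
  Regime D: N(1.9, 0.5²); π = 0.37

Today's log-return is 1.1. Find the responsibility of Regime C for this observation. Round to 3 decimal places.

0.368

The responsibility of component k is P(Z=k) f_k(x) divided by Σ_j P(Z=j) f_j(x).
Evaluate each component's likelihood at the observed value:
  f_A = (1/(0.5·√(2π)))·exp(−(1.1−-2.3)²/(2·0.5²)) = 0.797885·exp(-23.12000) = 7.26192e-11
  f_B = (1/(0.5·√(2π)))·exp(−(1.1−-0.9)²/(2·0.5²)) = 0.797885·exp(-8.00000) = 0.00026766
  f_C = (1/(0.5·√(2π)))·exp(−(1.1−0.4)²/(2·0.5²)) = 0.797885·exp(-0.98000) = 0.299455
  f_D = (1/(0.5·√(2π)))·exp(−(1.1−1.9)²/(2·0.5²)) = 0.797885·exp(-1.28000) = 0.221842
Weight by the priors:
  P(Z=A)·f_A = 0.08 × 7.26192e-11 = 5.80954e-12
  P(Z=B)·f_B = 0.39 × 0.00026766 = 0.000104388
  P(Z=C)·f_C = 0.16 × 0.299455 = 0.0479128
  P(Z=D)·f_D = 0.37 × 0.221842 = 0.0820814
Evidence: 5.80954e-12 + 0.000104388 + 0.0479128 + 0.0820814 = 0.130099
So the posterior for Regime C is 0.0479128 / 0.130099 ≈ 0.368.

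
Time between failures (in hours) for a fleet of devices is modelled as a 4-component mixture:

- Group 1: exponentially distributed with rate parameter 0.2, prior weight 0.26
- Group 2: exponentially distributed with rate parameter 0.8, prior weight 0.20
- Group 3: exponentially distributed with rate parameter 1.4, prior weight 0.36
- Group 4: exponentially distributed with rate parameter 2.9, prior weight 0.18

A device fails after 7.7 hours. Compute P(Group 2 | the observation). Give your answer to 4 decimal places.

By Bayes' theorem, P(k | x) = P(Z=k) f_k(x) / Σ_j P(Z=j) f_j(x).
Component likelihoods at x = 7.7 hours:
  p_1 = 0.0428762
  p_2 = 0.0016898
  p_3 = 2.91362e-05
  p_4 = 5.8157e-10
Multiply by the mixture weights:
  P(Z=1)·p_1 = 0.26 × 0.0428762 = 0.0111478
  P(Z=2)·p_2 = 0.20 × 0.0016898 = 0.000337961
  P(Z=3)·p_3 = 0.36 × 2.91362e-05 = 1.0489e-05
  P(Z=4)·p_4 = 0.18 × 5.8157e-10 = 1.04683e-10
Sum: 0.0111478 + 0.000337961 + 1.0489e-05 + 1.04683e-10 = 0.0114963
P(Group 2 | x) ≈ 0.0294

0.0294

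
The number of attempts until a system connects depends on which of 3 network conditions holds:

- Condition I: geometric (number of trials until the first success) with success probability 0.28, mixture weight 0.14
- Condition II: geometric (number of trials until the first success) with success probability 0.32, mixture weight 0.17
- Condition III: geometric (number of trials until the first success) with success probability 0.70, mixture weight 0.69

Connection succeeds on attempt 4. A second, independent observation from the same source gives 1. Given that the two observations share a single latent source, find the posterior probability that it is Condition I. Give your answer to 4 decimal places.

0.2191

By Bayes' theorem, P(k | x) = π_k f_k(x) / Σ_j π_j f_j(x).
Since both observations come from the same component, the likelihood for component k is f_k(x₁)·f_k(x₂).
  p_I = [0.28·(1−0.28)^3 = 0.28·0.373248 = 0.104509] × [0.28] = 0.0292626
  p_II = [0.32·(1−0.32)^3 = 0.32·0.314432 = 0.100618] × [0.32] = 0.0321978
  p_III = [0.70·(1−0.70)^3 = 0.70·0.027 = 0.0189] × [0.7] = 0.01323
Weight by the priors:
  π_I·p_I = 0.14 × 0.0292626 = 0.00409677
  π_II·p_II = 0.17 × 0.0321978 = 0.00547363
  π_III·p_III = 0.69 × 0.01323 = 0.0091287
Normaliser: 0.00409677 + 0.00547363 + 0.0091287 = 0.0186991
Responsibility of Condition I: 0.00409677 / 0.0186991 ≈ 0.2191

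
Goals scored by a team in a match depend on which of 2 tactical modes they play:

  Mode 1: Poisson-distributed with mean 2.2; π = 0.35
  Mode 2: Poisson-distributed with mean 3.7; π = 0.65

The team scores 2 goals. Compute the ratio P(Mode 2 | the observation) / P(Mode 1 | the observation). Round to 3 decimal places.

1.172

Only the two components matter; the odds are (w_i f_i(x)) / (w_j f_j(x)).
Component likelihoods at x = 2 goals:
  p_1 = e^(−2.2)·2.2^2/2! = 0.268144
  p_2 = e^(−3.7)·3.7^2/2! = 0.169233
0.110001 / 0.0938503 ≈ 1.172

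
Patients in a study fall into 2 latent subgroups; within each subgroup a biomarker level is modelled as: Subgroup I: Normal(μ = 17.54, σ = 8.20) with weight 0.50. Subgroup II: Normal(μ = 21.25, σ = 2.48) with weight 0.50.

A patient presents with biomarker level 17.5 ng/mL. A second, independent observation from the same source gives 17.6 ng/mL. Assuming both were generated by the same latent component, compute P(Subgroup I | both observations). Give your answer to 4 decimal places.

0.4587

By Bayes' theorem, P(k | x) = w_k f_k(x) / Σ_j w_j f_j(x).
Since both observations come from the same component, the likelihood for component k is f_k(x₁)·f_k(x₂).
  L_I = [(1/(8.20·√(2π)))·exp(−(17.5−17.54)²/(2·8.20²)) = 0.048651·exp(-0.00001) = 0.0486509] × [0.0486502] = 0.00236688
  L_II = [(1/(2.48·√(2π)))·exp(−(17.5−21.25)²/(2·2.48²)) = 0.160864·exp(-1.14322) = 0.051282] × [0.0544617] = 0.00279291
Prior × likelihood for each component:
  w_I·L_I = 0.50 × 0.00236688 = 0.00118344
  w_II·L_II = 0.50 × 0.00279291 = 0.00139645
Denominator: 0.00118344 + 0.00139645 = 0.00257989
P(Subgroup I | data) ≈ 0.4587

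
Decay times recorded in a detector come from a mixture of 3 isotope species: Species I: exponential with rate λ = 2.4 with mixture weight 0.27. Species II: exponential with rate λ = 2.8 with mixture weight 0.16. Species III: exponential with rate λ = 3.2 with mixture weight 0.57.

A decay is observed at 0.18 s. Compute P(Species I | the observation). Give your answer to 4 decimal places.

0.2451

P(component k | x) = w_k·f_k(x) / marginal(x), where marginal(x) = Σ_j w_j·f_j(x).
Component likelihoods at x = 0.18 s:
  f_I = 1.5581
  f_II = 1.69151
  f_III = 1.79886
Multiply by the mixture weights:
  w_I·f_I = 0.27 × 1.5581 = 0.420688
  w_II·f_II = 0.16 × 1.69151 = 0.270641
  w_III·f_III = 0.57 × 1.79886 = 1.02535
Marginal: 0.420688 + 0.270641 + 1.02535 = 1.71668
Responsibility of Species I: 0.420688 / 1.71668 ≈ 0.2451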